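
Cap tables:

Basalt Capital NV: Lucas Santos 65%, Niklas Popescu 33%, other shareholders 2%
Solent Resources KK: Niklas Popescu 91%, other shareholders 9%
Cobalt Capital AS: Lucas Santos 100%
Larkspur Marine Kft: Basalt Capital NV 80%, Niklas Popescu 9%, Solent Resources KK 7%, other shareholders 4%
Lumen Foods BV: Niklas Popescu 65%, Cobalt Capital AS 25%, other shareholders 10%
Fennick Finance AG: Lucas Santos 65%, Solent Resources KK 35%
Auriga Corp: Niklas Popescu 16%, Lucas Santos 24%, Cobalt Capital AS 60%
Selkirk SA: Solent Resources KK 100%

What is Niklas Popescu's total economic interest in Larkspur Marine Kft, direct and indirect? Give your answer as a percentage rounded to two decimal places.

41.77%

Niklas reaches Larkspur along 3 paths.
Via Basalt: 33% × 80% = 26.4%.
Direct stake: 9% = 9%.
Via Solent: 91% × 7% = 6.37%.
Total: 26.4% + 9% + 6.37% = 41.77%.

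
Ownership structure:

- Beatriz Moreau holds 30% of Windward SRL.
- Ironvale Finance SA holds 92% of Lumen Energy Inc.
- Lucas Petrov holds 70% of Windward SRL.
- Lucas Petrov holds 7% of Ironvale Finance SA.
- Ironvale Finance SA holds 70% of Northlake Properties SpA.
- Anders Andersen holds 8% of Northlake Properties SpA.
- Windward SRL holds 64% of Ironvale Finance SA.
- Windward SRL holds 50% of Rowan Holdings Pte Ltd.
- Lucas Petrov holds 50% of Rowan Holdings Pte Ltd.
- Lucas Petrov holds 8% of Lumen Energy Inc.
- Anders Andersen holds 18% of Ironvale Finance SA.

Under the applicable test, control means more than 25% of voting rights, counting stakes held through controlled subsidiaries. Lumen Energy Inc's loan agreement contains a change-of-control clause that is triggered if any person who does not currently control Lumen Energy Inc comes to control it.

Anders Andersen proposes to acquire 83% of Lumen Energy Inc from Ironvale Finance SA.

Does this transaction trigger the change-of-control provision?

The purchase adds only to Anders's holdings (Ironvale's stake shrinks), so Anders is the only person who could newly come to control Lumen.
Anders's largest direct stake is 18% in Ironvale, which does not meet the threshold, so Anders controls no company.
Neither Anders nor any entity Anders controls holds any voting interest in Lumen.
So before the transaction, Anders does not control Lumen.
After the purchase, Anders holds 83% of Lumen directly, and Ironvale's stake falls to 9%.
Anders holds 83% of Lumen, so Anders controls Lumen.
Anders did not control Lumen before and does after, so the clause is triggered.

Yes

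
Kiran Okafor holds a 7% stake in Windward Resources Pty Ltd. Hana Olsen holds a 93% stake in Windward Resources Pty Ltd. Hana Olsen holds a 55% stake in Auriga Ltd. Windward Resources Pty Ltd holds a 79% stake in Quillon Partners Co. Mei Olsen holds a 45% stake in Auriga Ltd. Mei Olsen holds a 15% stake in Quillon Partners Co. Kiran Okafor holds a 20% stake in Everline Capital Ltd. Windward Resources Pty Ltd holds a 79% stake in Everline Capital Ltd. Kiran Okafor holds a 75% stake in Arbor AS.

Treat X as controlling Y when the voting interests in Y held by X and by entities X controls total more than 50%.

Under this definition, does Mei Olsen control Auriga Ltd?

Mei's largest direct stake is 45% in Auriga, which does not meet the threshold, so Mei controls no company.
In Auriga, Mei's side holds only 45%, not > 50%.
So Mei does not control Auriga.

No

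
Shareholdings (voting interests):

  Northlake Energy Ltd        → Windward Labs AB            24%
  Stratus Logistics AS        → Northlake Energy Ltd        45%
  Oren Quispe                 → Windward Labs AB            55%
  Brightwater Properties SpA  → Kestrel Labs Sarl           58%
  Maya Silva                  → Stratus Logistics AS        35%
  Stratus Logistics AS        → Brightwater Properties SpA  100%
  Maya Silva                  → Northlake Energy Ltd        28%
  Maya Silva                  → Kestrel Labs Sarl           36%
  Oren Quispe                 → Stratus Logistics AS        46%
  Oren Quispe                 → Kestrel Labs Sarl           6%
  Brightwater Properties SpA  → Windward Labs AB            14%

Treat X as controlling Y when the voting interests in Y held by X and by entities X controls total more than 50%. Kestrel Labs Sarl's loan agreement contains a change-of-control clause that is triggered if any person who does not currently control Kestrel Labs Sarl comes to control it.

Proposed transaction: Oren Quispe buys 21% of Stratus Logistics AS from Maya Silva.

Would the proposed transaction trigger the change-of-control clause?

The purchase adds only to Oren's holdings (Maya's stake shrinks), so Oren is the only person who could newly come to control Kestrel.
Oren holds 55% of Windward, so Oren controls Windward.
In Kestrel, Oren's side holds only 6%, not > 50%.
So before the transaction, Oren does not control Kestrel.
After the purchase, Oren's direct stake in Stratus rises to 46% + 21% = 67%, and Maya's stake falls to 14%.
Oren holds 67% of Stratus, so Oren controls Stratus.
Stratus holds 100% of Brightwater, so Oren controls Brightwater.
Oren and Brightwater together hold 6% + 58% = 64% of Kestrel, so Oren controls Kestrel.
Oren did not control Kestrel before and does after, so the clause is triggered.

Yes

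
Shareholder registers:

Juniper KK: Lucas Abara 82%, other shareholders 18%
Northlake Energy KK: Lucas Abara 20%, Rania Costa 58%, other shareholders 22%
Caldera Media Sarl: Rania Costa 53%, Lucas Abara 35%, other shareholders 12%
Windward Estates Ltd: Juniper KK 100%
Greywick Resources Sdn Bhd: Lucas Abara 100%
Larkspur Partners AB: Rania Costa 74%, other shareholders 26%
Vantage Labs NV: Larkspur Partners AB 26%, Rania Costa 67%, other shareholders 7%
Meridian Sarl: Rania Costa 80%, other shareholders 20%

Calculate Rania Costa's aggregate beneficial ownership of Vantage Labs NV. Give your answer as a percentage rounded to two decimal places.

Rania reaches Vantage along 2 paths.
Via Larkspur: 74% × 26% = 19.24%.
Direct stake: 67% = 67%.
Total: 19.24% + 67% = 86.24%.

86.24%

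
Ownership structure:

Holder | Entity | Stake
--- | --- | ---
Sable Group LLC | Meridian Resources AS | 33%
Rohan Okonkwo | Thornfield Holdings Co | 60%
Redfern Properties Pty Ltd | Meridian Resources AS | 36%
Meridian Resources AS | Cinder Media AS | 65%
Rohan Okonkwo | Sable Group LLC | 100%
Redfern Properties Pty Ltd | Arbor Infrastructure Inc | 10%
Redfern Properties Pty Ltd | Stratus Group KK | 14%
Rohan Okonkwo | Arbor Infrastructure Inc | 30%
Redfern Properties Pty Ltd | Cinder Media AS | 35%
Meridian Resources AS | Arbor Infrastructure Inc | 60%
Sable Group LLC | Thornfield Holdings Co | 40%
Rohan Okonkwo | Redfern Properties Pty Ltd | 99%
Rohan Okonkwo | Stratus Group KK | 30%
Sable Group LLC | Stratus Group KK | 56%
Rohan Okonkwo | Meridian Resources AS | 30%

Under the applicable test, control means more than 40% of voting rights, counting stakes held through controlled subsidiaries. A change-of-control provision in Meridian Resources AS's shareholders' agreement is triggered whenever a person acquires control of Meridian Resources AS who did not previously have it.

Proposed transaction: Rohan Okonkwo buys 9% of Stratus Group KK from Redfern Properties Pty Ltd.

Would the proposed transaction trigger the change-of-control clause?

No

The purchase adds only to Rohan's holdings (Redfern's stake shrinks), so Rohan is the only person who could newly come to control Meridian.
Rohan holds 99% of Redfern, so Rohan controls Redfern.
Rohan holds 100% of Sable, so Rohan controls Sable.
Redfern and Sable and Rohan together hold 36% + 33% + 30% = 99% of Meridian, so Rohan controls Meridian.
So Rohan already controls Meridian before the transaction.
After the purchase, Rohan's direct stake in Stratus rises to 30% + 9% = 39%, and Redfern's stake falls to 5%.
Rohan controlled Meridian already, so this is not a new person acquiring control; every other person's position is unchanged or reduced.
No new person acquires control, so the clause is not triggered.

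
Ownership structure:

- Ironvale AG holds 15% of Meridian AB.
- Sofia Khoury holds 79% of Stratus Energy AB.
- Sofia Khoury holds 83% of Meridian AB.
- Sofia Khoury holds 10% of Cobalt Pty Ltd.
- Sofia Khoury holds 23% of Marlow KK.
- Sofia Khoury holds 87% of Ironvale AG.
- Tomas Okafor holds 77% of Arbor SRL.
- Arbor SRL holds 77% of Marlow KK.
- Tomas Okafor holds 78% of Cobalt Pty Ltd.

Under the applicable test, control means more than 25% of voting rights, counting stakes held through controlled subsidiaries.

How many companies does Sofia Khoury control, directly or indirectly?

Sofia holds 79% of Stratus, so Sofia controls Stratus.
Sofia holds 87% of Ironvale, so Sofia controls Ironvale.
Ironvale and Sofia together hold 15% + 83% = 98% of Meridian, so Sofia controls Meridian.
No other company's threshold is met.
Sofia controls 3 companies.

3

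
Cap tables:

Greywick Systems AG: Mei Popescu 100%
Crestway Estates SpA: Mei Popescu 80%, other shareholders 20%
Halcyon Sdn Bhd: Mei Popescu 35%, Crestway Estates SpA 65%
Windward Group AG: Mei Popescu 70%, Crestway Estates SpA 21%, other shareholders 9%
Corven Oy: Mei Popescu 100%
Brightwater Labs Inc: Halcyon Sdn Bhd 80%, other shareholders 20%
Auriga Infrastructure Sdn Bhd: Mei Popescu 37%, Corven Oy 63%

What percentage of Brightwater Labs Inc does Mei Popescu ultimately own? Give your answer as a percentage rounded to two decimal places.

Mei reaches Brightwater along 2 paths.
Via Halcyon: 35% × 80% = 28%.
Via Crestway → Halcyon: 80% × 65% × 80% = 41.6%.
Total: 28% + 41.6% = 69.6%.
Rounded: 69.60%.

69.60%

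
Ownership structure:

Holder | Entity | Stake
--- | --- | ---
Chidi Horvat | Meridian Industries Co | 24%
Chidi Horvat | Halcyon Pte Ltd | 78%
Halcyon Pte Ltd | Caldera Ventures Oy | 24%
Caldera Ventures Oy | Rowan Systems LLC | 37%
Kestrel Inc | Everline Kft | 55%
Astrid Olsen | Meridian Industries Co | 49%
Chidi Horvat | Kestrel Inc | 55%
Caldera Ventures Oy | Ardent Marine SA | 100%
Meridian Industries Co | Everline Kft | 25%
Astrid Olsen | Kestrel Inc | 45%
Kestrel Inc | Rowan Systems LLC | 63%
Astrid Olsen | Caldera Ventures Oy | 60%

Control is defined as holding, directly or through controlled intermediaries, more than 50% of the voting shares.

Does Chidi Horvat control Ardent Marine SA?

No

Chidi holds 55% of Kestrel, so Chidi controls Kestrel.
Chidi holds 78% of Halcyon, so Chidi controls Halcyon.
Kestrel holds 55% of Everline, so Chidi controls Everline.
Kestrel holds 63% of Rowan, so Chidi controls Rowan.
Neither Chidi nor any entity Chidi controls holds any voting interest in Ardent.
So Chidi does not control Ardent.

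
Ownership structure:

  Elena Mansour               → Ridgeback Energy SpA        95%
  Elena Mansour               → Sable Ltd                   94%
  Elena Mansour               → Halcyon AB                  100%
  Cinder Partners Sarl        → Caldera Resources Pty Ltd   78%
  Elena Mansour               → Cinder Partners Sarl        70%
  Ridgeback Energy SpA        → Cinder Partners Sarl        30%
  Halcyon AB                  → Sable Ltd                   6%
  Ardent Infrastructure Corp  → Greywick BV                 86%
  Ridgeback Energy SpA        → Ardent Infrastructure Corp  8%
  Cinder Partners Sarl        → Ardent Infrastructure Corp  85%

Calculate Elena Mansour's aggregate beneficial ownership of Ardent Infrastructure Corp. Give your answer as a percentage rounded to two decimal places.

Elena reaches Ardent along 3 paths.
Via Ridgeback → Cinder: 95% × 30% × 85% = 24.225%.
Via Cinder: 70% × 85% = 59.5%.
Via Ridgeback: 95% × 8% = 7.6%.
Total: 24.225% + 59.5% + 7.6% = 91.325%.
Rounded: 91.33%.

91.33%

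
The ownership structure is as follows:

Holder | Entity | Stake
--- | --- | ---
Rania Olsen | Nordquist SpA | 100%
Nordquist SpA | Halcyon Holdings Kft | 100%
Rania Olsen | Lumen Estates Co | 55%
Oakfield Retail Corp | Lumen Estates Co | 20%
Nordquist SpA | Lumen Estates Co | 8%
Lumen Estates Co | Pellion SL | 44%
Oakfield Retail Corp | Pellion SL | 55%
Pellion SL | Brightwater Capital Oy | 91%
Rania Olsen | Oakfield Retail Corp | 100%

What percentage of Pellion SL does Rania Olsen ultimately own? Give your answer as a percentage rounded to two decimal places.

91.52%

Rania reaches Pellion along 4 paths.
Via Oakfield: 100% × 55% = 55%.
Via Nordquist → Lumen: 100% × 8% × 44% = 3.52%.
Via Lumen: 55% × 44% = 24.2%.
Via Oakfield → Lumen: 100% × 20% × 44% = 8.8%.
Total: 55% + 3.52% + 24.2% + 8.8% = 91.52%.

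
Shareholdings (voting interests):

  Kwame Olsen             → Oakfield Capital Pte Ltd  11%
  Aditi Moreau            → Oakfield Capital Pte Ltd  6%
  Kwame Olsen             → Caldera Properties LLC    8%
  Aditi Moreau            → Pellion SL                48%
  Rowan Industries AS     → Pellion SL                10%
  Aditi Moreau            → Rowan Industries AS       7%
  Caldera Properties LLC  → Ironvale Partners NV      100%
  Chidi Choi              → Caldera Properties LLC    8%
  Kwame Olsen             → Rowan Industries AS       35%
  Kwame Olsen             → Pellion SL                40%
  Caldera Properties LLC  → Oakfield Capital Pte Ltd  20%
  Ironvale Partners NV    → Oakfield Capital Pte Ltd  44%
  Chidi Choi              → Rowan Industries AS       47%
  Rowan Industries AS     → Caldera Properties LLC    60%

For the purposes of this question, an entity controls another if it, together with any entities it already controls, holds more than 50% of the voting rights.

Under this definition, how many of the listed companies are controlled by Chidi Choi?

0

Chidi's largest direct stake is 47% in Rowan, which does not meet the threshold.
Chidi controls 0 companies.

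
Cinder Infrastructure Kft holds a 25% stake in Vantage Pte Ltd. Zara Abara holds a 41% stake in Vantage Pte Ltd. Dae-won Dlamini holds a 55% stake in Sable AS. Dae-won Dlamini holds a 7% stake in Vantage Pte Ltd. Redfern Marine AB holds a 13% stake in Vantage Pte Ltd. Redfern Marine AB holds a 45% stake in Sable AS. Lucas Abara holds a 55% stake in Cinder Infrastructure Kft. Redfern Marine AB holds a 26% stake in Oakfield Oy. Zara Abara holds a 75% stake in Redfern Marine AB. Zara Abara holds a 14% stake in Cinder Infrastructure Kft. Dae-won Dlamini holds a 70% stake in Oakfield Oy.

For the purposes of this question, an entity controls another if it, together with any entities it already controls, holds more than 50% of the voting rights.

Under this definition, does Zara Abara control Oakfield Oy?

Zara holds 75% of Redfern, so Zara controls Redfern.
Zara and Redfern together hold 41% + 13% = 54% of Vantage, so Zara controls Vantage.
In Oakfield, Zara's side holds only 26%, not > 50%.
So Zara does not control Oakfield.

No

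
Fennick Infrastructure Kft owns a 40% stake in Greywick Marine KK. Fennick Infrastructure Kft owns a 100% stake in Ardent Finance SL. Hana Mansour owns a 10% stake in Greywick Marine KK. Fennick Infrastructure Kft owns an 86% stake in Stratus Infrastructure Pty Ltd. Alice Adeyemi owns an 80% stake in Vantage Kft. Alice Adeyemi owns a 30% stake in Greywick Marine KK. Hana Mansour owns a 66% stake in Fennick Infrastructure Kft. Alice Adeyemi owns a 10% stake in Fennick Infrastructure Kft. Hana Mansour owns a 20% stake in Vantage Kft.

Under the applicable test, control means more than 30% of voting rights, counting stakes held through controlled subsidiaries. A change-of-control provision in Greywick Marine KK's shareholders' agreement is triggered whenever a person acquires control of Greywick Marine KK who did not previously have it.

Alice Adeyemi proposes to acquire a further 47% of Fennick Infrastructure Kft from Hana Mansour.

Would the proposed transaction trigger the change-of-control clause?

The purchase adds only to Alice's holdings (Hana's stake shrinks), so Alice is the only person who could newly come to control Greywick.
Alice holds 80% of Vantage, so Alice controls Vantage.
In Greywick, Alice's side holds only 30%, not > 30%.
So before the transaction, Alice does not control Greywick.
After the purchase, Alice's direct stake in Fennick rises to 10% + 47% = 57%, and Hana's stake falls to 19%.
Alice holds 57% of Fennick, so Alice controls Fennick.
Fennick and Alice together hold 40% + 30% = 70% of Greywick, so Alice controls Greywick.
Alice did not control Greywick before and does after, so the clause is triggered.

Yes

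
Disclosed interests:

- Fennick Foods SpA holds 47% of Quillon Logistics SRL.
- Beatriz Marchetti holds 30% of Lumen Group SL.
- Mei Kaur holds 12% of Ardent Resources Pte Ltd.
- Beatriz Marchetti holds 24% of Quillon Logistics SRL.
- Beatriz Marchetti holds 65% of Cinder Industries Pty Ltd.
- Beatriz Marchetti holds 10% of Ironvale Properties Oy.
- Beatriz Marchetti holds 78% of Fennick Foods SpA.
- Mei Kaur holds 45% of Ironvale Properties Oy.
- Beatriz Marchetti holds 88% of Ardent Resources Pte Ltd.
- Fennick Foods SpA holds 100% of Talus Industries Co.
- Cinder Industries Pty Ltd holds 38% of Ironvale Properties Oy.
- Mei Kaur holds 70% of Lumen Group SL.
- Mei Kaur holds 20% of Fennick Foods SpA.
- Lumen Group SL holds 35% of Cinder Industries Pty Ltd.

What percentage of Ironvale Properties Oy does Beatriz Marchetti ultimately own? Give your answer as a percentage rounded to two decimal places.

38.69%

Beatriz reaches Ironvale along 3 paths.
Via Lumen → Cinder: 30% × 35% × 38% = 3.99%.
Via Cinder: 65% × 38% = 24.7%.
Direct stake: 10% = 10%.
Total: 3.99% + 24.7% + 10% = 38.69%.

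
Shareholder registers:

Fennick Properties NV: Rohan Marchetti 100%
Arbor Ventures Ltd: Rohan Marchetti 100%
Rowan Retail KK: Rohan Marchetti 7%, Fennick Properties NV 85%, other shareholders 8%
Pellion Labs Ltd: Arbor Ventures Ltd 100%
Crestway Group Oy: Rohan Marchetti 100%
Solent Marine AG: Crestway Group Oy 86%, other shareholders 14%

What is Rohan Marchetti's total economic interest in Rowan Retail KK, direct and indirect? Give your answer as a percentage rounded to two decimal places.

92.00%

Rohan reaches Rowan along 2 paths.
Direct stake: 7% = 7%.
Via Fennick: 100% × 85% = 85%.
Total: 7% + 85% = 92%.
Rounded: 92.00%.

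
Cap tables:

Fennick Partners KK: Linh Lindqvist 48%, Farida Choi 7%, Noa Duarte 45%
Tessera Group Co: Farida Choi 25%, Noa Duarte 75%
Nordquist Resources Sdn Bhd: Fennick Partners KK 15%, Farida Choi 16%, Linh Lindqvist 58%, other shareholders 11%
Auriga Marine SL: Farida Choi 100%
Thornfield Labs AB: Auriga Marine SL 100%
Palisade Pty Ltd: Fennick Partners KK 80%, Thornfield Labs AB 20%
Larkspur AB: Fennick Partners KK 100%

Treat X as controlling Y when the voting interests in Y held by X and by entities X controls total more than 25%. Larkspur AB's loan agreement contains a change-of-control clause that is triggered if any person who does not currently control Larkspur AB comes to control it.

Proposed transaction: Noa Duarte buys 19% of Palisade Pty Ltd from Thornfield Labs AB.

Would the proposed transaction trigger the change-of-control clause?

No

The purchase adds only to Noa's holdings (Thornfield's stake shrinks), so Noa is the only person who could newly come to control Larkspur.
Noa holds 45% of Fennick, so Noa controls Fennick.
Fennick holds 100% of Larkspur, so Noa controls Larkspur.
So Noa already controls Larkspur before the transaction.
After the purchase, Noa holds 19% of Palisade directly, and Thornfield's stake falls to 1%.
Noa controlled Larkspur already, so this is not a new person acquiring control; every other person's position is unchanged or reduced.
No new person acquires control, so the clause is not triggered.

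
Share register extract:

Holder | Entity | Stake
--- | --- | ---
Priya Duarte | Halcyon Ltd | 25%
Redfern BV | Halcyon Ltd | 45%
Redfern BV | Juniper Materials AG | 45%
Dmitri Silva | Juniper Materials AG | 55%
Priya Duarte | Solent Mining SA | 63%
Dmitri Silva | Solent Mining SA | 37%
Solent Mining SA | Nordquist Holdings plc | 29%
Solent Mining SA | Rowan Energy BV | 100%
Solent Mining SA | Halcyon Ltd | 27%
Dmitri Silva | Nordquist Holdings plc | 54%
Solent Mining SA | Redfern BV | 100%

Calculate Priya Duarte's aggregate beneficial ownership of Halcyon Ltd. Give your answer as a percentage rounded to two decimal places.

70.36%

Priya reaches Halcyon along 3 paths.
Via Solent → Redfern: 63% × 100% × 45% = 28.35%.
Direct stake: 25% = 25%.
Via Solent: 63% × 27% = 17.01%.
Total: 28.35% + 25% + 17.01% = 70.36%.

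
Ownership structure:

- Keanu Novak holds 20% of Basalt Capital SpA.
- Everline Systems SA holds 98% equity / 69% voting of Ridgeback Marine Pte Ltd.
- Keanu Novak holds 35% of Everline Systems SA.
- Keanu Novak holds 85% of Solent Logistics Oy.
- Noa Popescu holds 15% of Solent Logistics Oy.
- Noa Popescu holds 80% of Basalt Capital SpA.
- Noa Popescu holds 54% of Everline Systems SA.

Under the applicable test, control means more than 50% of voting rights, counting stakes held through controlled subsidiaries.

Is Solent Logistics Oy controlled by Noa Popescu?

Noa holds 80% of Basalt, so Noa controls Basalt.
Noa holds 54% of Everline, so Noa controls Everline.
Everline holds 69% of Ridgeback, so Noa controls Ridgeback.
In Solent, Noa's side holds only 15%, not > 50%.
So Noa does not control Solent.

No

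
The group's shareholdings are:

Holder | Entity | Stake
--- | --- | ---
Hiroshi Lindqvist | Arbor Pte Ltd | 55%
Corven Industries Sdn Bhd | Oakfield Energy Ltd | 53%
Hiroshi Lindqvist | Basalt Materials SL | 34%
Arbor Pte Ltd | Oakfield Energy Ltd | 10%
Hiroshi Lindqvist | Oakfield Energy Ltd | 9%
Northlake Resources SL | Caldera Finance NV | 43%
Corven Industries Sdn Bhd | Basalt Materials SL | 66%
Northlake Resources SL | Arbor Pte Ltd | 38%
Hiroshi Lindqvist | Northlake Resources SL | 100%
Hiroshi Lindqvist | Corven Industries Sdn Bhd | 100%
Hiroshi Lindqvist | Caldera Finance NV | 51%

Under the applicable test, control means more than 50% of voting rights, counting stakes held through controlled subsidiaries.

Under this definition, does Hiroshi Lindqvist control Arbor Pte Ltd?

Yes

Hiroshi holds 100% of Northlake, so Hiroshi controls Northlake.
Northlake and Hiroshi together hold 38% + 55% = 93% of Arbor, so Hiroshi controls Arbor.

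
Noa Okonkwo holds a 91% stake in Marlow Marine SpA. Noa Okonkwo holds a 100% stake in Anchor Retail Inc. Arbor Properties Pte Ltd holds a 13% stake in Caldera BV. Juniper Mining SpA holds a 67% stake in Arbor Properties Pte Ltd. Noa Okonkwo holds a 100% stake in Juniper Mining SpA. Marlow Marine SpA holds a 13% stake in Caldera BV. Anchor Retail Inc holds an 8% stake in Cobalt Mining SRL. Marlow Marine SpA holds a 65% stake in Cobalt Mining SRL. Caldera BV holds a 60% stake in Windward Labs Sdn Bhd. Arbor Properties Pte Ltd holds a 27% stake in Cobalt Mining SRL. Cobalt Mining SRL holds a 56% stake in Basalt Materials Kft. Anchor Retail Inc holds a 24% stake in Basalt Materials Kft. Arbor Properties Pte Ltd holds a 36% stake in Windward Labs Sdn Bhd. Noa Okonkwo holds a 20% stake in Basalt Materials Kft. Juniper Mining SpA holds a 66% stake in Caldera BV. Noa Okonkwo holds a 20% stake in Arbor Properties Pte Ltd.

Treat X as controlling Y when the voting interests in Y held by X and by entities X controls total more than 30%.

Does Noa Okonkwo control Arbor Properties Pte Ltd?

Noa holds 100% of Juniper, so Noa controls Juniper.
Noa and Juniper together hold 20% + 67% = 87% of Arbor, so Noa controls Arbor.

Yes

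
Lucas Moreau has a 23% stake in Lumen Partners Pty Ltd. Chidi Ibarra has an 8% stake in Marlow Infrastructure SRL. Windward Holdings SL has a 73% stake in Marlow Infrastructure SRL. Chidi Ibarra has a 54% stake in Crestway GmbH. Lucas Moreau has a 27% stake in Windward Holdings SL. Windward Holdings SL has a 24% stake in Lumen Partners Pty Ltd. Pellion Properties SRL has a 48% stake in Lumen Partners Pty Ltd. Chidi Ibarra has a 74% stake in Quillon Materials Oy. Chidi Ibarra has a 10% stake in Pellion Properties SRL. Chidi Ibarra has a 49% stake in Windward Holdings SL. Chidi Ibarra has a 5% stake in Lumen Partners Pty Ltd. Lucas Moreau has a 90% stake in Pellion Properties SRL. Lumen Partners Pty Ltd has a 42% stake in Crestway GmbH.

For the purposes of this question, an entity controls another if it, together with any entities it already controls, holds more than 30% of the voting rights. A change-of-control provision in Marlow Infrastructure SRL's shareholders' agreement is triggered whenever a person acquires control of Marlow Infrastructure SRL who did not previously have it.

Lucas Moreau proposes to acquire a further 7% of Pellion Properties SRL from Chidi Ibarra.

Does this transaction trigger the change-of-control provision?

No

The purchase adds only to Lucas's holdings (Chidi's stake shrinks), so Lucas is the only person who could newly come to control Marlow.
Lucas holds 90% of Pellion, so Lucas controls Pellion.
Pellion and Lucas together hold 48% + 23% = 71% of Lumen, so Lucas controls Lumen.
Lumen holds 42% of Crestway, so Lucas controls Crestway.
Neither Lucas nor any entity Lucas controls holds any voting interest in Marlow.
So before the transaction, Lucas does not control Marlow.
After the purchase, Lucas's direct stake in Pellion rises to 90% + 7% = 97%, and Chidi's stake falls to 3%.
Lucas holds 97% of Pellion, so Lucas controls Pellion.
After the transaction, neither Lucas nor any entity Lucas controls holds a voting interest in Marlow, so Lucas still does not control it.
No new person acquires control, so the clause is not triggered.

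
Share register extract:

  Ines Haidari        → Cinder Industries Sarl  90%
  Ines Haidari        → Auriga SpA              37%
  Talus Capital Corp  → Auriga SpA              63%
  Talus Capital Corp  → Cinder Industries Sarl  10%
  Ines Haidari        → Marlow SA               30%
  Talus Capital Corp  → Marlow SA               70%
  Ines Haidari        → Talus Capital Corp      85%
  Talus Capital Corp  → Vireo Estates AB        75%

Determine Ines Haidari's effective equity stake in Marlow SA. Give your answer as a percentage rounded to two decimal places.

89.50%

Ines reaches Marlow along 2 paths.
Via Talus: 85% × 70% = 59.5%.
Direct stake: 30% = 30%.
Total: 59.5% + 30% = 89.5%.
Rounded: 89.50%.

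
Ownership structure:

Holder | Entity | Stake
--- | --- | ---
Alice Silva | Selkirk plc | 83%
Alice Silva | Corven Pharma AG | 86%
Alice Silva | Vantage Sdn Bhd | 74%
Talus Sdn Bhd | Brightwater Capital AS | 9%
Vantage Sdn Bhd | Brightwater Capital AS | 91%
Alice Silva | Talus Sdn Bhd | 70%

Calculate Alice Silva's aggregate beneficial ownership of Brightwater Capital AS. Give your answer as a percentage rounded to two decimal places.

73.64%

Alice reaches Brightwater along 2 paths.
Via Vantage: 74% × 91% = 67.34%.
Via Talus: 70% × 9% = 6.3%.
Total: 67.34% + 6.3% = 73.64%.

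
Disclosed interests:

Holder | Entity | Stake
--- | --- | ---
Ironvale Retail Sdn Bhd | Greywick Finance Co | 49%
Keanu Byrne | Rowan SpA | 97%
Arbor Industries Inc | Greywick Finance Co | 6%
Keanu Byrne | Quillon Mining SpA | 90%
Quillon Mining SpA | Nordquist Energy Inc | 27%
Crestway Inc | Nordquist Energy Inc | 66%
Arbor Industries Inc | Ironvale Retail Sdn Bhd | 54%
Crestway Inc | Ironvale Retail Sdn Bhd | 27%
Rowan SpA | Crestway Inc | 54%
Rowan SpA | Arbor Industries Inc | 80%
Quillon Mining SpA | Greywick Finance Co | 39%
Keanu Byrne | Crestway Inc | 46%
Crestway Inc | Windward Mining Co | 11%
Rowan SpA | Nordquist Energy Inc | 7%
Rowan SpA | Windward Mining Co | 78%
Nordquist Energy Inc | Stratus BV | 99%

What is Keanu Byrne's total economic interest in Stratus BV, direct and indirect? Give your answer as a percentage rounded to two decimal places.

95.06%

Keanu reaches Stratus along 4 paths.
Via Rowan → Crestway → Nordquist: 97% × 54% × 66% × 99% = 34.225092%.
Via Crestway → Nordquist: 46% × 66% × 99% = 30.0564%.
Via Rowan → Nordquist: 97% × 7% × 99% = 6.7221%.
Via Quillon → Nordquist: 90% × 27% × 99% = 24.057%.
Total: 34.225092% + 30.0564% + 6.7221% + 24.057% = 95.060592%.
Rounded: 95.06%.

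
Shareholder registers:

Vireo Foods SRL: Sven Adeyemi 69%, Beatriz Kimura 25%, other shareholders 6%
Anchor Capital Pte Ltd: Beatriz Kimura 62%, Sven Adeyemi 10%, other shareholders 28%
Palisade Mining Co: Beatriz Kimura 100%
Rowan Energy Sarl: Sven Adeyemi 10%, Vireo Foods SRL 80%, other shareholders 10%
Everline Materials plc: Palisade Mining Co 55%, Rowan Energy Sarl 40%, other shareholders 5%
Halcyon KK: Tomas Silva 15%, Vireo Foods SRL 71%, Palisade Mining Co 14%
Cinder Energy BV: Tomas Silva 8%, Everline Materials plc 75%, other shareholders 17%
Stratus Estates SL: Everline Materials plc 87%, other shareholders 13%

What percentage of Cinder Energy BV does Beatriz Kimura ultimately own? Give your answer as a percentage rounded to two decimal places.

47.25%

Beatriz reaches Cinder along 2 paths.
Via Palisade → Everline: 100% × 55% × 75% = 41.25%.
Via Vireo → Rowan → Everline: 25% × 80% × 40% × 75% = 6%.
Total: 41.25% + 6% = 47.25%.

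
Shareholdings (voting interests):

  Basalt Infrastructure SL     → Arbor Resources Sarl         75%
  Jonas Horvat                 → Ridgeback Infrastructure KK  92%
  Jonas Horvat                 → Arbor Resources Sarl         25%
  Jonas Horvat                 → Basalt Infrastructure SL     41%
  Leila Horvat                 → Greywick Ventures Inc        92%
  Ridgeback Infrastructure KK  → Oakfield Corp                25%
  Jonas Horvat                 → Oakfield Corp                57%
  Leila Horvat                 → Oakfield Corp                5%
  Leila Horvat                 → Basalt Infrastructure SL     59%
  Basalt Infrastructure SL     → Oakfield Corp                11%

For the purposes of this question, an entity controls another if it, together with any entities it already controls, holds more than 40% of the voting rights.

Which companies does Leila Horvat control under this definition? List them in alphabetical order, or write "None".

Arbor Resources Sarl, Basalt Infrastructure SL, Greywick Ventures Inc

Leila holds 59% of Basalt, so Leila controls Basalt.
Basalt holds 75% of Arbor, so Leila controls Arbor.
Leila holds 92% of Greywick, so Leila controls Greywick.
No other company's threshold is met.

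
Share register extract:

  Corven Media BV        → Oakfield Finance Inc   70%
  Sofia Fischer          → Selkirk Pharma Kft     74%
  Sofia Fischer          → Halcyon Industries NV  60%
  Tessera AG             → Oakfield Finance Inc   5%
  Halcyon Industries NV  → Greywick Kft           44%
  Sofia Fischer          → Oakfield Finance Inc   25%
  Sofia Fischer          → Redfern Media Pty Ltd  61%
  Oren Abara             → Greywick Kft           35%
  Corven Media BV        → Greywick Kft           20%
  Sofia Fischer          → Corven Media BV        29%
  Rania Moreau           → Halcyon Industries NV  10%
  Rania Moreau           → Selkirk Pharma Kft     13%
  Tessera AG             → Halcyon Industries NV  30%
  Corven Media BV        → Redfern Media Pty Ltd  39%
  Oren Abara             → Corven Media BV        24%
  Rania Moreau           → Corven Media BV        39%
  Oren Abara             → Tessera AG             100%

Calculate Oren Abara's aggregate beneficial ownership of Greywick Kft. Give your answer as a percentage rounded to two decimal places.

53.00%

Oren reaches Greywick along 3 paths.
Via Corven: 24% × 20% = 4.8%.
Via Tessera → Halcyon: 100% × 30% × 44% = 13.2%.
Direct stake: 35% = 35%.
Total: 4.8% + 13.2% + 35% = 53%.
Rounded: 53.00%.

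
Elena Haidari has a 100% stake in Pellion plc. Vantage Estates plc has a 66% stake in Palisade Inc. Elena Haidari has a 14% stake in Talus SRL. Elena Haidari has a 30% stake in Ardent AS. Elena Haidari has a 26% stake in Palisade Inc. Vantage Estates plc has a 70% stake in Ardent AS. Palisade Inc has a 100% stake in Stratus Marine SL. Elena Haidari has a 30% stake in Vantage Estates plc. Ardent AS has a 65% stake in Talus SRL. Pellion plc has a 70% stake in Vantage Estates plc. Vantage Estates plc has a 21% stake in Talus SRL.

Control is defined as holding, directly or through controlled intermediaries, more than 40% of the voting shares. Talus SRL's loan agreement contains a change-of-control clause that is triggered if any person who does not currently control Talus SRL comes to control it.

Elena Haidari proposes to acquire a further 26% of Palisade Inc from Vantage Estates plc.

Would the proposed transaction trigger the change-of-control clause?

The purchase adds only to Elena's holdings (Vantage's stake shrinks), so Elena is the only person who could newly come to control Talus.
Elena holds 100% of Pellion, so Elena controls Pellion.
Elena and Pellion together hold 30% + 70% = 100% of Vantage, so Elena controls Vantage.
Vantage and Elena together hold 70% + 30% = 100% of Ardent, so Elena controls Ardent.
Ardent and Vantage and Elena together hold 65% + 21% + 14% = 100% of Talus, so Elena controls Talus.
So Elena already controls Talus before the transaction.
After the purchase, Elena's direct stake in Palisade rises to 26% + 26% = 52%, and Vantage's stake falls to 40%.
Elena controlled Talus already, so this is not a new person acquiring control; every other person's position is unchanged or reduced.
No new person acquires control, so the clause is not triggered.

No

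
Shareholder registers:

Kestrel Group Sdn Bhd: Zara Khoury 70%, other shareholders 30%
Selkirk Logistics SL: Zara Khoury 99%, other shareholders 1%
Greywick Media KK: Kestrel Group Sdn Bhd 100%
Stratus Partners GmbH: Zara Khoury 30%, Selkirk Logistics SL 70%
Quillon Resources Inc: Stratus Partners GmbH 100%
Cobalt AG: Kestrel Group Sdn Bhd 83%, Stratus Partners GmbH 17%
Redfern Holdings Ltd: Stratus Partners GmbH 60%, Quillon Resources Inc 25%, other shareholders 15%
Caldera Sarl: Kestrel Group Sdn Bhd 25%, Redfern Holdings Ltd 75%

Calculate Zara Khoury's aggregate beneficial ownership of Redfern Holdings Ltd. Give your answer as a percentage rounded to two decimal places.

Zara reaches Redfern along 4 paths.
Via Stratus: 30% × 60% = 18%.
Via Selkirk → Stratus: 99% × 70% × 60% = 41.58%.
Via Stratus → Quillon: 30% × 100% × 25% = 7.5%.
Via Selkirk → Stratus → Quillon: 99% × 70% × 100% × 25% = 17.325%.
Total: 18% + 41.58% + 7.5% + 17.325% = 84.405%.
Rounded: 84.41%.

84.41%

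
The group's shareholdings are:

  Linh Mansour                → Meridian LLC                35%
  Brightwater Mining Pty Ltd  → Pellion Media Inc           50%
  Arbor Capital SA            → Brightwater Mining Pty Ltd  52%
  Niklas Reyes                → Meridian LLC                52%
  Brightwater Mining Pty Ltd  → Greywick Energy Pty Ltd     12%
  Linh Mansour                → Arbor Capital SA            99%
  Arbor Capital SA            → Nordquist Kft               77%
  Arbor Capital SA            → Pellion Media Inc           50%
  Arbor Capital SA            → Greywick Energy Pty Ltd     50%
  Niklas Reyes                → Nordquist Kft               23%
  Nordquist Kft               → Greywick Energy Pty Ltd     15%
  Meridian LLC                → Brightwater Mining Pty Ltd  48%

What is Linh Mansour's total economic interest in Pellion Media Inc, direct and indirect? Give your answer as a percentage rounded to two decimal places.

83.64%

Linh reaches Pellion along 3 paths.
Via Arbor: 99% × 50% = 49.5%.
Via Arbor → Brightwater: 99% × 52% × 50% = 25.74%.
Via Meridian → Brightwater: 35% × 48% × 50% = 8.4%.
Total: 49.5% + 25.74% + 8.4% = 83.64%.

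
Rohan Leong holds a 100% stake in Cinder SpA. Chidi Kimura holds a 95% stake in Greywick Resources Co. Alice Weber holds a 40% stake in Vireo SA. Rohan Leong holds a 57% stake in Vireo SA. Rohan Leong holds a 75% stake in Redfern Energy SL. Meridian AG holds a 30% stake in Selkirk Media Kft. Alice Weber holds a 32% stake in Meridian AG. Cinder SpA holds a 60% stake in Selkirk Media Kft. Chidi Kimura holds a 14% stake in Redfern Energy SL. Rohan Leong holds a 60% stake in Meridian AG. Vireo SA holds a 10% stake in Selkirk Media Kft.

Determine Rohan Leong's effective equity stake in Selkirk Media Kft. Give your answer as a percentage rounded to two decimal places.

Rohan reaches Selkirk along 3 paths.
Via Cinder: 100% × 60% = 60%.
Via Meridian: 60% × 30% = 18%.
Via Vireo: 57% × 10% = 5.7%.
Total: 60% + 18% + 5.7% = 83.7%.
Rounded: 83.70%.

83.70%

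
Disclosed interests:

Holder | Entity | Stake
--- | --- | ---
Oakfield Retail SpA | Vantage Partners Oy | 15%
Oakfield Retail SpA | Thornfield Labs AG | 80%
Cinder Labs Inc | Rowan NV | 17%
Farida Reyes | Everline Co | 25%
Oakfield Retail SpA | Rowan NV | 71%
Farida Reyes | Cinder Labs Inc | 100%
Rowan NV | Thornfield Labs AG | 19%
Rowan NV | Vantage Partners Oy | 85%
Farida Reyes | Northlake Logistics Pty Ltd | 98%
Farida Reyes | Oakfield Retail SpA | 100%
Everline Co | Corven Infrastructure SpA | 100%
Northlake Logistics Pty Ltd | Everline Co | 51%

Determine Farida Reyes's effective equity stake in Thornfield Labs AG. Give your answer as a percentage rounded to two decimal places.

Farida reaches Thornfield along 3 paths.
Via Oakfield → Rowan: 100% × 71% × 19% = 13.49%.
Via Cinder → Rowan: 100% × 17% × 19% = 3.23%.
Via Oakfield: 100% × 80% = 80%.
Total: 13.49% + 3.23% + 80% = 96.72%.

96.72%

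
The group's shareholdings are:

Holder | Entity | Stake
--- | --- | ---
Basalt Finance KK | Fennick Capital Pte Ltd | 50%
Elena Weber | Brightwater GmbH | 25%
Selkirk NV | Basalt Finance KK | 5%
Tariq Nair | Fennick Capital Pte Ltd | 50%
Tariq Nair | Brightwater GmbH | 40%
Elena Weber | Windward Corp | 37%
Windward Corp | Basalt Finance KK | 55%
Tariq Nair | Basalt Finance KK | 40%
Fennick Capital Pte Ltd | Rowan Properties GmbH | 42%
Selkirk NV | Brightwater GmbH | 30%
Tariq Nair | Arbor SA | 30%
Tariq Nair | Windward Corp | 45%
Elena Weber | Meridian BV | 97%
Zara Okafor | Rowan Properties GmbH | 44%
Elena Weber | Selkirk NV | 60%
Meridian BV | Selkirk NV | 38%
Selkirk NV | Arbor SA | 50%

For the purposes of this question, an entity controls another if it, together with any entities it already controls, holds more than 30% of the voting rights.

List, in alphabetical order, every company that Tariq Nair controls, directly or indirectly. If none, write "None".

Tariq holds 45% of Windward, so Tariq controls Windward.
Tariq holds 40% of Brightwater, so Tariq controls Brightwater.
Windward and Tariq together hold 55% + 40% = 95% of Basalt, so Tariq controls Basalt.
Tariq and Basalt together hold 50% + 50% = 100% of Fennick, so Tariq controls Fennick.
Fennick holds 42% of Rowan, so Tariq controls Rowan.
No other company's threshold is met.

Basalt Finance KK, Brightwater GmbH, Fennick Capital Pte Ltd, Rowan Properties GmbH, Windward Corp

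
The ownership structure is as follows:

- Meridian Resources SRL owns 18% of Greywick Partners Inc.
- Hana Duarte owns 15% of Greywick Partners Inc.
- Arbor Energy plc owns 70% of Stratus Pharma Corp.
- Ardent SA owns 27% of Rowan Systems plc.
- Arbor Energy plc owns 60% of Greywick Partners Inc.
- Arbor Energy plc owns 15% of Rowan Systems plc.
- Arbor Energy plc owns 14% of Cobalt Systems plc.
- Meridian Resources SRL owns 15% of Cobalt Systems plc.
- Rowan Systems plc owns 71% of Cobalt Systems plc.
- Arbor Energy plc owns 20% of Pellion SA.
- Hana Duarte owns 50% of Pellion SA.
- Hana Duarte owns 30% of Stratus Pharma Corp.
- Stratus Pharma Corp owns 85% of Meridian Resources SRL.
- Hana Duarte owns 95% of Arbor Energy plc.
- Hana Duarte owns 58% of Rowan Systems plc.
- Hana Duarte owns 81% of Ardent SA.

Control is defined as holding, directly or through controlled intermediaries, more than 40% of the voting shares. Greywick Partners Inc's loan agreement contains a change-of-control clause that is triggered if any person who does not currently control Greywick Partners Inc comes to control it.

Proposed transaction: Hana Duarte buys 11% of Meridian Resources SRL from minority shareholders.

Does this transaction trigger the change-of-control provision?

No

The purchase changes only Hana's holdings, so Hana is the only person who could newly come to control Greywick.
Hana holds 95% of Arbor, so Hana controls Arbor.
Hana and Arbor together hold 30% + 70% = 100% of Stratus, so Hana controls Stratus.
Stratus holds 85% of Meridian, so Hana controls Meridian.
Arbor and Hana and Meridian together hold 60% + 15% + 18% = 93% of Greywick, so Hana controls Greywick.
So Hana already controls Greywick before the transaction.
After the purchase, Hana holds 11% of Meridian directly.
Hana controlled Greywick already, so this is not a new person acquiring control; every other person's position is unchanged or reduced.
No new person acquires control, so the clause is not triggered.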